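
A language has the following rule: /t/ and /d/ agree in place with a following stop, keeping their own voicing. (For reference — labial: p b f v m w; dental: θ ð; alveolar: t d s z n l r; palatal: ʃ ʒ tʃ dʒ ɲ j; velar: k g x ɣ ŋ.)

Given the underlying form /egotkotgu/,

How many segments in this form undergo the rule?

/t/ before /k/ (velar) → [k]
/t/ before /g/ (velar) → [k]
2 segments change.

2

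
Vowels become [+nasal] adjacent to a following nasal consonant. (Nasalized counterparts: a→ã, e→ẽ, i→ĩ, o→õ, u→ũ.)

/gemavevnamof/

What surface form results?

/e/ before nasal /m/ → [ẽ]
/a/ before nasal /m/ → [ã]

[gẽmavevnãmof]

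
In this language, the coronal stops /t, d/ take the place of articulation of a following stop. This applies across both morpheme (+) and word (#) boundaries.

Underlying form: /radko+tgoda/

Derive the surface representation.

/d/ before /k/ (velar) → [g]
/t/ before /g/ (velar) → [k]

[ragko+kgoda]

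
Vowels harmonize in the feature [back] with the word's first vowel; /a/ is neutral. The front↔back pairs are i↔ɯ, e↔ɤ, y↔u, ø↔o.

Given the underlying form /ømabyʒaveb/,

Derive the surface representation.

no segment meets the rule's conditions; no change.

[ømabyʒaveb]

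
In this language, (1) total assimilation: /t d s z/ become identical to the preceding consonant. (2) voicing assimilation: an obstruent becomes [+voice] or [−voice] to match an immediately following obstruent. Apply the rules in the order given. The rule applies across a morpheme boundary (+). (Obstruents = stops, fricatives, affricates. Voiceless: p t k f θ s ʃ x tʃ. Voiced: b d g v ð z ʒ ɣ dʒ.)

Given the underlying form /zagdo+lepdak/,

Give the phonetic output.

[zaggo+leppak]

Rule 1: /d/ after /g/ → [g] (total assimilation)
Rule 1: /d/ after /p/ → [p] (total assimilation)
After rule 1: zaggo+leppak
Rule 2: no segment meets the rule's conditions; no change.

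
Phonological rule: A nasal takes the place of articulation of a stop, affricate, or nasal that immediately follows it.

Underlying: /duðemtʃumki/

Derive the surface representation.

[duðeɲtʃuŋki]

/m/ before /tʃ/ (palatal) → [ɲ]
/m/ before /k/ (velar) → [ŋ]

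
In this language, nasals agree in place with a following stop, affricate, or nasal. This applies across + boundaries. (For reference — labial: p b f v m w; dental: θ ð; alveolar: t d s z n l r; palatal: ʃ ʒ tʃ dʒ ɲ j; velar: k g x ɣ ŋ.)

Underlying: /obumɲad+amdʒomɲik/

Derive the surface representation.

[obuɲɲad+aɲdʒoɲɲik]

/m/ before /ɲ/ (palatal) → [ɲ]
/m/ before /dʒ/ (palatal) → [ɲ]
/m/ before /ɲ/ (palatal) → [ɲ]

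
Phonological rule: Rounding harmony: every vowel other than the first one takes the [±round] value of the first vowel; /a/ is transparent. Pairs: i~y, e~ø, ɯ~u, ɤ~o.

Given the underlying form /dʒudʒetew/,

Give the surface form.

[dʒudʒøtøw]

/e/ harmonizes with /u/ ([+round]) → [ø]
/e/ harmonizes with /u/ ([+round]) → [ø]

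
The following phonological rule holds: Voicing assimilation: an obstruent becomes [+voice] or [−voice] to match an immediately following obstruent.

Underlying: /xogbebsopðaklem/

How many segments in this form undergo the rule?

2

/b/ before /s/ (voiceless) → [p]
/p/ before /ð/ (voiced) → [b]
2 segments change.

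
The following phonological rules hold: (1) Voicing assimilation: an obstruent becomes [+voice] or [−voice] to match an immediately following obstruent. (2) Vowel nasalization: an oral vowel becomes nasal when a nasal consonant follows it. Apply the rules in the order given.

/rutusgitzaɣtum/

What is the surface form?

[rutuzgidzaxtũm]

Rule 1: /s/ before /g/ (voiced) → [z]
Rule 1: /t/ before /z/ (voiced) → [d]
Rule 1: /ɣ/ before /t/ (voiceless) → [x]
After rule 1: rutuzgidzaxtum
Rule 2: /u/ before nasal /m/ → [ũ]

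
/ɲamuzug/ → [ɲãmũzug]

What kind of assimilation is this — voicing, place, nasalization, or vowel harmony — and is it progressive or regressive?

nasalization, progressive

/a/→[ã] /u/→[ũ].
Each target copies a feature from the preceding segment, so the direction is progressive.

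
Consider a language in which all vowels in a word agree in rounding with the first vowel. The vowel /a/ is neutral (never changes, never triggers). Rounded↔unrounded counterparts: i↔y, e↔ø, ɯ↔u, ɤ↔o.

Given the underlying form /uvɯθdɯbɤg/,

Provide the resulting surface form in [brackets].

[uvuθdubog]

/ɯ/ harmonizes with /u/ ([+round]) → [u]
/ɯ/ harmonizes with /u/ ([+round]) → [u]
/ɤ/ harmonizes with /u/ ([+round]) → [o]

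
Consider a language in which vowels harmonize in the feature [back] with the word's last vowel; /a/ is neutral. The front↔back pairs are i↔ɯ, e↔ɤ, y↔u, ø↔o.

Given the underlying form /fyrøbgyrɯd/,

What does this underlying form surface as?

[furobgurɯd]

/y/ harmonizes with /ɯ/ ([+back]) → [u]
/ø/ harmonizes with /ɯ/ ([+back]) → [o]
/y/ harmonizes with /ɯ/ ([+back]) → [u]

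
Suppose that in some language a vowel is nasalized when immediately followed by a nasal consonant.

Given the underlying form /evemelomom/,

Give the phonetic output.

[evẽmelõmõm]

/e/ before nasal /m/ → [ẽ]
/o/ before nasal /m/ → [õ]
/o/ before nasal /m/ → [õ]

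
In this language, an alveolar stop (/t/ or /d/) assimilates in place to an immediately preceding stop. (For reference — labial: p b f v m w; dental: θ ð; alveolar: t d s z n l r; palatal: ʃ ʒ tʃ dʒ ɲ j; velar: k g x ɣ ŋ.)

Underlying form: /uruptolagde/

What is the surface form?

[uruppolagge]

/t/ after /p/ (labial) → [p]
/d/ after /g/ (velar) → [g]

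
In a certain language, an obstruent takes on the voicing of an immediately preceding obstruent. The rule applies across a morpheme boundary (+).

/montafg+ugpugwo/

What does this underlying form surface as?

[montafk+ugbugwo]

/g/ after /f/ (voiceless) → [k]
/p/ after /g/ (voiced) → [b]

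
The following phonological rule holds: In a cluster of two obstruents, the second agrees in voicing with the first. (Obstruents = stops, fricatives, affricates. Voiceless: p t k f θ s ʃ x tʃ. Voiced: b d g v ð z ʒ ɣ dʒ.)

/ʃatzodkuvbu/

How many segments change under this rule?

/z/ after /t/ (voiceless) → [s]
/k/ after /d/ (voiced) → [g]
2 segments change.

2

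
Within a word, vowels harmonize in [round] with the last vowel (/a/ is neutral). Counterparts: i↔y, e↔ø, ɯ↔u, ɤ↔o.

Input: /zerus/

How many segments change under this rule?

/e/ harmonizes with /u/ ([+round]) → [ø]
1 segment changes.

1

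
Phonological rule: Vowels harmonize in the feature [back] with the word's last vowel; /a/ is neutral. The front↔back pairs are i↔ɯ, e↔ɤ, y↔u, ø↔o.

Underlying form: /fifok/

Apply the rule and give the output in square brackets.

/i/ harmonizes with /o/ ([+back]) → [ɯ]

[fɯfok]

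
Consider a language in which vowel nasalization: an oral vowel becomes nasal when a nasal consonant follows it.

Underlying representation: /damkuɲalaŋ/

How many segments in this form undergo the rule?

/a/ before nasal /m/ → [ã]
/u/ before nasal /ɲ/ → [ũ]
/a/ before nasal /ŋ/ → [ã]
3 segments change.

3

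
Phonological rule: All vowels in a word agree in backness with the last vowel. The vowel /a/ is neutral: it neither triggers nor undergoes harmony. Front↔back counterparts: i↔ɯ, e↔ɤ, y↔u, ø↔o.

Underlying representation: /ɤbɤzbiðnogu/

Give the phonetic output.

[ɤbɤzbɯðnogu]

/i/ harmonizes with /u/ ([+back]) → [ɯ]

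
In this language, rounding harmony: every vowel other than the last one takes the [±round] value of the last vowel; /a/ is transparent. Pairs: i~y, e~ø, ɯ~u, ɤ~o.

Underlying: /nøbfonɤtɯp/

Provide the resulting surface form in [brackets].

[nebfɤnɤtɯp]

/ø/ harmonizes with /ɯ/ ([-round]) → [e]
/o/ harmonizes with /ɯ/ ([-round]) → [ɤ]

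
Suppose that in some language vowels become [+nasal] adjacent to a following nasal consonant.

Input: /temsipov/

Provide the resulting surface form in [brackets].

/e/ before nasal /m/ → [ẽ]

[tẽmsipov]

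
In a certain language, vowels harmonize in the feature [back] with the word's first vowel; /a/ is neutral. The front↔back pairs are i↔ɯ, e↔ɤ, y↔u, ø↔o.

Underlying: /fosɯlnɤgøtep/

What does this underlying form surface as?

/ø/ harmonizes with /o/ ([+back]) → [o]
/e/ harmonizes with /o/ ([+back]) → [ɤ]

[fosɯlnɤgotɤp]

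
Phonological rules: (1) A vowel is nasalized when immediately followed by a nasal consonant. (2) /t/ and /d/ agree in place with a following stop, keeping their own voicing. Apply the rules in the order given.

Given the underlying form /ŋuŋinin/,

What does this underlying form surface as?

Rule 1: /u/ before nasal /ŋ/ → [ũ]
Rule 1: /i/ before nasal /n/ → [ĩ]
Rule 1: /i/ before nasal /n/ → [ĩ]
After rule 1: ŋũŋĩnĩn
Rule 2: no segment meets the rule's conditions; no change.

[ŋũŋĩnĩn]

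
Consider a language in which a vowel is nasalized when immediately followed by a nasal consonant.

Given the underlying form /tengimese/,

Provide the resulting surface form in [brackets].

[tẽngĩmese]

/e/ before nasal /n/ → [ẽ]
/i/ before nasal /m/ → [ĩ]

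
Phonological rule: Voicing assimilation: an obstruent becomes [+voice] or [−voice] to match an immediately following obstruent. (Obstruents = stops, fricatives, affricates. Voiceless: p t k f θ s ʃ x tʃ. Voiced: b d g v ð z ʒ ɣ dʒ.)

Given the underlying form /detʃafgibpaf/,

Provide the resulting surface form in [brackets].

/f/ before /g/ (voiced) → [v]
/b/ before /p/ (voiceless) → [p]

[detʃavgippaf]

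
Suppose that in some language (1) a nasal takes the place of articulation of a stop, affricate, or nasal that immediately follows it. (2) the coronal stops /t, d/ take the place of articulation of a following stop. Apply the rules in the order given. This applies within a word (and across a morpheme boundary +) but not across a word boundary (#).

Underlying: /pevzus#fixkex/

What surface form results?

[pevzus#fixkex]

Rule 1: no segment meets the rule's conditions; no change.
After rule 1: pevzus#fixkex
Rule 2: no segment meets the rule's conditions; no change.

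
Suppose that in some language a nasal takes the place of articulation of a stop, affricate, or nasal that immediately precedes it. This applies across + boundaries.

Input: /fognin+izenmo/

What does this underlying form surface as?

[fogŋin+izenno]

/n/ after /g/ (velar) → [ŋ]
/m/ after /n/ (alveolar) → [n]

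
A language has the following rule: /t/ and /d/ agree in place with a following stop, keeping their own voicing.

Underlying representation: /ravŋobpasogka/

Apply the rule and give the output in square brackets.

[ravŋobpasogka]

no segment meets the rule's conditions; no change.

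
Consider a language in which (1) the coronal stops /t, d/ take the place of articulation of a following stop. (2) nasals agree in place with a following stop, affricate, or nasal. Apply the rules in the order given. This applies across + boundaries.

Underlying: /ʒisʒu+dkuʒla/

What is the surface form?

[ʒisʒu+gkuʒla]

Rule 1: /d/ before /k/ (velar) → [g]
After rule 1: ʒisʒu+gkuʒla
Rule 2: no segment meets the rule's conditions; no change.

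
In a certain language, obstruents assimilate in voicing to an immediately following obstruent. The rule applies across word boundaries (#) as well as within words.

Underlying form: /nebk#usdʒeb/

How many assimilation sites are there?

2

/b/ before /k/ (voiceless) → [p]
/s/ before /dʒ/ (voiced) → [z]
2 segments change.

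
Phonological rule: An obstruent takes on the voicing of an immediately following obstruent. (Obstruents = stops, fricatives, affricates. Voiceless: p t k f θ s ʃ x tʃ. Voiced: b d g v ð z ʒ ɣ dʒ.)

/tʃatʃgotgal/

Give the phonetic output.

/tʃ/ before /g/ (voiced) → [dʒ]
/t/ before /g/ (voiced) → [d]

[tʃadʒgodgal]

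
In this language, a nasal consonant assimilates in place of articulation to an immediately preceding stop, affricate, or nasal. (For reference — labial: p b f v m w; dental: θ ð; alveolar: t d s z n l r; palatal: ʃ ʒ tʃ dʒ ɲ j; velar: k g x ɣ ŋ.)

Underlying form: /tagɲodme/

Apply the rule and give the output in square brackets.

[tagŋodne]

/ɲ/ after /g/ (velar) → [ŋ]
/m/ after /d/ (alveolar) → [n]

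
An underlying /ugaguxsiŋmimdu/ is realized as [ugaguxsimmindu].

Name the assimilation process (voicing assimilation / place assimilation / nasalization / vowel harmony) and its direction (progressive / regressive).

/ŋ/→[m] /m/→[n].
Each target copies a feature from the following segment, so the direction is regressive.

place assimilation, regressive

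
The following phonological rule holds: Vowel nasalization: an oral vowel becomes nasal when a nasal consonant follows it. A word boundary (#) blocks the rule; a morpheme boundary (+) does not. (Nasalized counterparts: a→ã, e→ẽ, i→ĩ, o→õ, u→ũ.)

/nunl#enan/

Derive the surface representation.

/u/ before nasal /n/ → [ũ]
/e/ before nasal /n/ → [ẽ]
/a/ before nasal /n/ → [ã]

[nũnl#ẽnãn]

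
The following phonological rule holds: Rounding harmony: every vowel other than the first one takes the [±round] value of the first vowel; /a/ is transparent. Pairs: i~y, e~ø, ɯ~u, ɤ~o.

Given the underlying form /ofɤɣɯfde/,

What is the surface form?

[ofoɣufdø]

/ɤ/ harmonizes with /o/ ([+round]) → [o]
/ɯ/ harmonizes with /o/ ([+round]) → [u]
/e/ harmonizes with /o/ ([+round]) → [ø]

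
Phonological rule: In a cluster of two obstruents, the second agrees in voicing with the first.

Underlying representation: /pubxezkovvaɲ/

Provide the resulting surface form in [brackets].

/x/ after /b/ (voiced) → [ɣ]
/k/ after /z/ (voiced) → [g]

[pubɣezgovvaɲ]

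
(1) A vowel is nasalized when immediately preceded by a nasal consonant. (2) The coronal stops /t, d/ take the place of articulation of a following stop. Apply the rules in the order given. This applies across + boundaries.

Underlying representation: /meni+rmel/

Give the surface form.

Rule 1: /e/ after nasal /m/ → [ẽ]
Rule 1: /i/ after nasal /n/ → [ĩ]
Rule 1: /e/ after nasal /m/ → [ẽ]
After rule 1: mẽnĩ+rmẽl
Rule 2: no segment meets the rule's conditions; no change.

[mẽnĩ+rmẽl]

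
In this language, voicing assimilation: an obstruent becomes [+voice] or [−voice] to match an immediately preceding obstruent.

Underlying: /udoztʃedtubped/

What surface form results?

[udozdʒeddubbed]

/tʃ/ after /z/ (voiced) → [dʒ]
/t/ after /d/ (voiced) → [d]
/p/ after /b/ (voiced) → [b]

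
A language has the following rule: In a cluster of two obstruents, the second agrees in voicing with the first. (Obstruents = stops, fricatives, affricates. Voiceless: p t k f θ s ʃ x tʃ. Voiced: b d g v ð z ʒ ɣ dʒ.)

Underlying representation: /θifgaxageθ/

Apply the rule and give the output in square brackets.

/g/ after /f/ (voiceless) → [k]

[θifkaxageθ]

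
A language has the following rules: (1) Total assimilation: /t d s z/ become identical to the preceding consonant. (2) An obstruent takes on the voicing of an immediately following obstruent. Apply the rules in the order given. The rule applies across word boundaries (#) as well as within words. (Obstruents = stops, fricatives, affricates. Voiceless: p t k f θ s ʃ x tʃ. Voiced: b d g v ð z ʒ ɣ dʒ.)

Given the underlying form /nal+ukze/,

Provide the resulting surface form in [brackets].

Rule 1: /z/ after /k/ → [k] (total assimilation)
After rule 1: nal+ukke
Rule 2: no segment meets the rule's conditions; no change.

[nal+ukke]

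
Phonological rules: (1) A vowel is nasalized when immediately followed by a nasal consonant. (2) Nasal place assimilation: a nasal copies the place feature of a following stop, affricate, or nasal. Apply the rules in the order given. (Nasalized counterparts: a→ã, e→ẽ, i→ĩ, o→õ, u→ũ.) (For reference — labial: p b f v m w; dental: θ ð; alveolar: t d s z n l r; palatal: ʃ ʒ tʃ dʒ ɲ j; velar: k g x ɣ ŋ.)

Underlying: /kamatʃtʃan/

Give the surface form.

[kãmatʃtʃãn]

Rule 1: /a/ before nasal /m/ → [ã]
Rule 1: /a/ before nasal /n/ → [ã]
After rule 1: kãmatʃtʃãn
Rule 2: no segment meets the rule's conditions; no change.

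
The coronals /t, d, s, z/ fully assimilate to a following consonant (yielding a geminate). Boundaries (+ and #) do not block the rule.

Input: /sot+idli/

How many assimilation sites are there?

/d/ before /l/ → [l] (total assimilation)
1 segment changes.

1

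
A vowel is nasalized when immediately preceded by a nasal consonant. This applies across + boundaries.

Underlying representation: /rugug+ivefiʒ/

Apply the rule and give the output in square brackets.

no segment meets the rule's conditions; no change.

[rugug+ivefiʒ]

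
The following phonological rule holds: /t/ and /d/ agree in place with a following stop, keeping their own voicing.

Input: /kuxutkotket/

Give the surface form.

[kuxukkokket]

/t/ before /k/ (velar) → [k]
/t/ before /k/ (velar) → [k]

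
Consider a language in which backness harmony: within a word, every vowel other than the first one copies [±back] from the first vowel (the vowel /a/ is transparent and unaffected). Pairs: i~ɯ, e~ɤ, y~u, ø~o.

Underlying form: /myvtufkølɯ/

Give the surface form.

/u/ harmonizes with /y/ ([-back]) → [y]
/ɯ/ harmonizes with /y/ ([-back]) → [i]

[myvtyfkøli]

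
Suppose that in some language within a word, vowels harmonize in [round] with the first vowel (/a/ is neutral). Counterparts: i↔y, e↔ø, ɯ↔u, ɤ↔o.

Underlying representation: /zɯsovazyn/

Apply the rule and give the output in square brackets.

/o/ harmonizes with /ɯ/ ([-round]) → [ɤ]
/y/ harmonizes with /ɯ/ ([-round]) → [i]

[zɯsɤvazin]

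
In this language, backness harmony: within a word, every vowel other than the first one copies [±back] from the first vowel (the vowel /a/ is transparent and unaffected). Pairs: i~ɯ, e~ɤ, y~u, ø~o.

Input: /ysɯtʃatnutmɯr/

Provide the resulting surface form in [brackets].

/ɯ/ harmonizes with /y/ ([-back]) → [i]
/u/ harmonizes with /y/ ([-back]) → [y]
/ɯ/ harmonizes with /y/ ([-back]) → [i]

[ysitʃatnytmir]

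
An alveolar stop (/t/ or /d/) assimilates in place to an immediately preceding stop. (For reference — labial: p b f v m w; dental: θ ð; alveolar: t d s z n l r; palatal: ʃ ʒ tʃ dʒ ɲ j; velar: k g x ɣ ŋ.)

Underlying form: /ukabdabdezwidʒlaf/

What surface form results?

[ukabbabbezwidʒlaf]

/d/ after /b/ (labial) → [b]
/d/ after /b/ (labial) → [b]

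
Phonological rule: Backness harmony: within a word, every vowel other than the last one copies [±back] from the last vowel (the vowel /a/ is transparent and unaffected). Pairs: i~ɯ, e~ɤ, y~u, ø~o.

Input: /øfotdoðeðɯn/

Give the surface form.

[ofotdoðɤðɯn]

/ø/ harmonizes with /ɯ/ ([+back]) → [o]
/e/ harmonizes with /ɯ/ ([+back]) → [ɤ]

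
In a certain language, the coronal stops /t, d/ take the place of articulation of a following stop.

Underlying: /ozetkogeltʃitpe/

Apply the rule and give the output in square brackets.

/t/ before /k/ (velar) → [k]
/t/ before /p/ (labial) → [p]

[ozekkogeltʃippe]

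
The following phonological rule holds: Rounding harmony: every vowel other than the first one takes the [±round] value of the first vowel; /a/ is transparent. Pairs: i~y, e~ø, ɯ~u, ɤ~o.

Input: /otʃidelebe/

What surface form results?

[otʃydøløbø]

/i/ harmonizes with /o/ ([+round]) → [y]
/e/ harmonizes with /o/ ([+round]) → [ø]
/e/ harmonizes with /o/ ([+round]) → [ø]
/e/ harmonizes with /o/ ([+round]) → [ø]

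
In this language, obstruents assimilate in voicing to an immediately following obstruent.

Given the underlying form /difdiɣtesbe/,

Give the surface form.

/f/ before /d/ (voiced) → [v]
/ɣ/ before /t/ (voiceless) → [x]
/s/ before /b/ (voiced) → [z]

[divdixtezbe]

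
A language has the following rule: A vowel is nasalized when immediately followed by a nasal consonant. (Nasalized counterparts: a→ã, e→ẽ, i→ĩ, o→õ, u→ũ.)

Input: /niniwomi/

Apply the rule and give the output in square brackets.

/i/ before nasal /n/ → [ĩ]
/o/ before nasal /m/ → [õ]

[nĩniwõmi]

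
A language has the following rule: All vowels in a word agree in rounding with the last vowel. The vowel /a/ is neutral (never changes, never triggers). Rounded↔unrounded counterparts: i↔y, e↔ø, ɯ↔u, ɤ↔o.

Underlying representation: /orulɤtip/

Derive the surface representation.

[ɤrɯlɤtip]

/o/ harmonizes with /i/ ([-round]) → [ɤ]
/u/ harmonizes with /i/ ([-round]) → [ɯ]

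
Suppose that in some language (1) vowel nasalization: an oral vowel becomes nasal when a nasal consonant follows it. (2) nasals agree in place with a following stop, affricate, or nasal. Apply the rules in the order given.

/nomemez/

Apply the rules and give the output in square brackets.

Rule 1: /o/ before nasal /m/ → [õ]
Rule 1: /e/ before nasal /m/ → [ẽ]
After rule 1: nõmẽmez
Rule 2: no segment meets the rule's conditions; no change.

[nõmẽmez]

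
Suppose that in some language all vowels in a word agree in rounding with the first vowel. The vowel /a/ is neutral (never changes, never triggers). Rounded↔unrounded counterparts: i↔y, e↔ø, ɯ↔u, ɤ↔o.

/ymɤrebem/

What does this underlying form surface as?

/ɤ/ harmonizes with /y/ ([+round]) → [o]
/e/ harmonizes with /y/ ([+round]) → [ø]
/e/ harmonizes with /y/ ([+round]) → [ø]

[ymorøbøm]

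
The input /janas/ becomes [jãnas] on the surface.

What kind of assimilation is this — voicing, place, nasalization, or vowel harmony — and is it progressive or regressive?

/a/→[ã].
Each target copies a feature from the following segment, so the direction is regressive.

nasalization, regressive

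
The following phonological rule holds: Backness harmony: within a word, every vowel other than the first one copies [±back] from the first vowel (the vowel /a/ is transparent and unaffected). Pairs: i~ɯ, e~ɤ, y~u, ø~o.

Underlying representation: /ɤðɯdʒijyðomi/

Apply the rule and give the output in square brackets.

/i/ harmonizes with /ɤ/ ([+back]) → [ɯ]
/y/ harmonizes with /ɤ/ ([+back]) → [u]
/i/ harmonizes with /ɤ/ ([+back]) → [ɯ]

[ɤðɯdʒɯjuðomɯ]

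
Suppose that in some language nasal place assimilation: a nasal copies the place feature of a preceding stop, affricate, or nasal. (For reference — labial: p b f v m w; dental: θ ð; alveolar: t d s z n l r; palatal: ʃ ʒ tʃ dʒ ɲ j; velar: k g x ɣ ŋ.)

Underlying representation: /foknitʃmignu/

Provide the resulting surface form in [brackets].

/n/ after /k/ (velar) → [ŋ]
/m/ after /tʃ/ (palatal) → [ɲ]
/n/ after /g/ (velar) → [ŋ]

[fokŋitʃɲigŋu]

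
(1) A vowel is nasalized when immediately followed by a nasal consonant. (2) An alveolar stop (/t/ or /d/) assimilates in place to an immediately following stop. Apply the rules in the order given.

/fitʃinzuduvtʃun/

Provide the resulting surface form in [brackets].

[fitʃĩnzuduvtʃũn]

Rule 1: /i/ before nasal /n/ → [ĩ]
Rule 1: /u/ before nasal /n/ → [ũ]
After rule 1: fitʃĩnzuduvtʃũn
Rule 2: no segment meets the rule's conditions; no change.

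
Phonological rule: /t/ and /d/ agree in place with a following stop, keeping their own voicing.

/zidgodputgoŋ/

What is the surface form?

[ziggobpukgoŋ]

/d/ before /g/ (velar) → [g]
/d/ before /p/ (labial) → [b]
/t/ before /g/ (velar) → [k]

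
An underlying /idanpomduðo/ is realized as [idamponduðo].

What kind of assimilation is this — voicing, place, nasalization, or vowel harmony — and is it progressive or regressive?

/n/→[m] /m/→[n].
Each target copies a feature from the following segment, so the direction is regressive.

place assimilation, regressive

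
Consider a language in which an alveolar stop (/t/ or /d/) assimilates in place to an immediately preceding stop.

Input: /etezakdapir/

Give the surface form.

[etezakgapir]

/d/ after /k/ (velar) → [g]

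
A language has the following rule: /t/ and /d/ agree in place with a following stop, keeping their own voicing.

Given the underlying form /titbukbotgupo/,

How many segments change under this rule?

/t/ before /b/ (labial) → [p]
/t/ before /g/ (velar) → [k]
2 segments change.

2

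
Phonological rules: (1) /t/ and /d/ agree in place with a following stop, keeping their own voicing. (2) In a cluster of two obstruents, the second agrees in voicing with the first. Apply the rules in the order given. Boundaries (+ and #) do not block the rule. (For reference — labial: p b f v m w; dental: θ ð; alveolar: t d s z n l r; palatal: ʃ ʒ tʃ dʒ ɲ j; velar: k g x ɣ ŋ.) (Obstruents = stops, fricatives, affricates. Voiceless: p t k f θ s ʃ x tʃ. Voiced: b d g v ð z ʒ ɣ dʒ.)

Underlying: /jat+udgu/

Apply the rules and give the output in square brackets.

Rule 1: /d/ before /g/ (velar) → [g]
After rule 1: jat+uggu
Rule 2: no segment meets the rule's conditions; no change.

[jat+uggu]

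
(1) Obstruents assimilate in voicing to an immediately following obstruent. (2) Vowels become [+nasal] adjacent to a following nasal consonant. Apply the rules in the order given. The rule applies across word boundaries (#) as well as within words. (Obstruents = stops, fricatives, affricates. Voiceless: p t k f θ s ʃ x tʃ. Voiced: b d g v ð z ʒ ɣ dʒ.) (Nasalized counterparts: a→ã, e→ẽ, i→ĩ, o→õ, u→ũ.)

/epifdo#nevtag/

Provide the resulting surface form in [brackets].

[epivdõ#neftag]

Rule 1: /f/ before /d/ (voiced) → [v]
Rule 1: /v/ before /t/ (voiceless) → [f]
After rule 1: epivdo#neftag
Rule 2: /o/ before nasal /n/ → [õ]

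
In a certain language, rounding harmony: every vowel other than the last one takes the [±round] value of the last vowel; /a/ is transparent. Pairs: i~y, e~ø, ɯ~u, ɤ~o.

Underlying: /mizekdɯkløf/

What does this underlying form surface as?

[myzøkdukløf]

/i/ harmonizes with /ø/ ([+round]) → [y]
/e/ harmonizes with /ø/ ([+round]) → [ø]
/ɯ/ harmonizes with /ø/ ([+round]) → [u]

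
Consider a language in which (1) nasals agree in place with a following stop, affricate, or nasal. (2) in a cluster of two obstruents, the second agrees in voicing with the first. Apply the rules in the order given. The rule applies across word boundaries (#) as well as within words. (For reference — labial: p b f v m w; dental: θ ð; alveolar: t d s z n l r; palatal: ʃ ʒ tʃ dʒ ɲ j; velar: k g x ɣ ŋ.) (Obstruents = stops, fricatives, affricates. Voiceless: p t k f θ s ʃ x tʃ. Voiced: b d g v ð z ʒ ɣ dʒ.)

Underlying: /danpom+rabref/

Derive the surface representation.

[dampom+rabref]

Rule 1: /n/ before /p/ (labial) → [m]
After rule 1: dampom+rabref
Rule 2: no segment meets the rule's conditions; no change.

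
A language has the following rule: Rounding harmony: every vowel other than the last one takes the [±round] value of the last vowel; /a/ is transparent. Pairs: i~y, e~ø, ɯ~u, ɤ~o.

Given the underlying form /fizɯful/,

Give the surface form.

[fyzuful]

/i/ harmonizes with /u/ ([+round]) → [y]
/ɯ/ harmonizes with /u/ ([+round]) → [u]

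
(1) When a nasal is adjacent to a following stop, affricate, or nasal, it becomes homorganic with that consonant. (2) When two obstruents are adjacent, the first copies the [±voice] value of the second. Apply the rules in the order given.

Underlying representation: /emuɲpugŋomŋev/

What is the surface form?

Rule 1: /ɲ/ before /p/ (labial) → [m]
Rule 1: /m/ before /ŋ/ (velar) → [ŋ]
After rule 1: emumpugŋoŋŋev
Rule 2: no segment meets the rule's conditions; no change.

[emumpugŋoŋŋev]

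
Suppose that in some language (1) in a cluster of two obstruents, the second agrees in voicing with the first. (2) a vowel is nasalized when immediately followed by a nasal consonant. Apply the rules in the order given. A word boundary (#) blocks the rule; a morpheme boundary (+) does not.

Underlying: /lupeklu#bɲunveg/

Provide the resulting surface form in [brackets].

[lupeklu#bɲũnveg]

Rule 1: no segment meets the rule's conditions; no change.
After rule 1: lupeklu#bɲunveg
Rule 2: /u/ before nasal /n/ → [ũ]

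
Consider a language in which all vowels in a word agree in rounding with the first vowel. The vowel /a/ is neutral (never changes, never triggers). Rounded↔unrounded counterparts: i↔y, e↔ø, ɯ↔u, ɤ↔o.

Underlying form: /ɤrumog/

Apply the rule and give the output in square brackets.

/u/ harmonizes with /ɤ/ ([-round]) → [ɯ]
/o/ harmonizes with /ɤ/ ([-round]) → [ɤ]

[ɤrɯmɤg]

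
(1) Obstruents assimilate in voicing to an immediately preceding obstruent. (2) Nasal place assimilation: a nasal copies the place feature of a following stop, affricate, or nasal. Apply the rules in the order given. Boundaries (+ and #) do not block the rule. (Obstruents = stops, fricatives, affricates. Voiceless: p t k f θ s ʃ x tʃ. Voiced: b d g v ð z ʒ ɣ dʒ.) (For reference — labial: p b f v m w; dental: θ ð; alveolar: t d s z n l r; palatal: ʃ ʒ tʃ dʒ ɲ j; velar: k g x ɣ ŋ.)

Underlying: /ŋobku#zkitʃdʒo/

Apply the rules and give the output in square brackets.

Rule 1: /k/ after /b/ (voiced) → [g]
Rule 1: /k/ after /z/ (voiced) → [g]
Rule 1: /dʒ/ after /tʃ/ (voiceless) → [tʃ]
After rule 1: ŋobgu#zgitʃtʃo
Rule 2: no segment meets the rule's conditions; no change.

[ŋobgu#zgitʃtʃo]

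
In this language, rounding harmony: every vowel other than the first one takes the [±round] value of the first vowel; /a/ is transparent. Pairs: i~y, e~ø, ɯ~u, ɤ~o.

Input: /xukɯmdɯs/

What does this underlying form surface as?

/ɯ/ harmonizes with /u/ ([+round]) → [u]
/ɯ/ harmonizes with /u/ ([+round]) → [u]

[xukumdus]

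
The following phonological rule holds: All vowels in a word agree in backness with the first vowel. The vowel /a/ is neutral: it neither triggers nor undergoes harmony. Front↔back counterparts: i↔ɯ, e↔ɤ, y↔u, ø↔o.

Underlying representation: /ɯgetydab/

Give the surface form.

/e/ harmonizes with /ɯ/ ([+back]) → [ɤ]
/y/ harmonizes with /ɯ/ ([+back]) → [u]

[ɯgɤtudab]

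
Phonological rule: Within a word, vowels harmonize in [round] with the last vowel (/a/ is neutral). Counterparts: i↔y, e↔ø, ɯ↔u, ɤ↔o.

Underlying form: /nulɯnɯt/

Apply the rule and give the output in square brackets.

[nɯlɯnɯt]

/u/ harmonizes with /ɯ/ ([-round]) → [ɯ]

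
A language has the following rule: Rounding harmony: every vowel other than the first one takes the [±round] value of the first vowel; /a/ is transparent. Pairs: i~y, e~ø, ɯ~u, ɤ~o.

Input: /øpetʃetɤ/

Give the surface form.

[øpøtʃøto]

/e/ harmonizes with /ø/ ([+round]) → [ø]
/e/ harmonizes with /ø/ ([+round]) → [ø]
/ɤ/ harmonizes with /ø/ ([+round]) → [o]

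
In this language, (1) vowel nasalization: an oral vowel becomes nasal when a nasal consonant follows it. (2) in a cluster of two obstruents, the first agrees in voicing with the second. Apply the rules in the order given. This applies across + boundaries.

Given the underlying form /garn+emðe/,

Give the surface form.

[garn+ẽmðe]

Rule 1: /e/ before nasal /m/ → [ẽ]
After rule 1: garn+ẽmðe
Rule 2: no segment meets the rule's conditions; no change.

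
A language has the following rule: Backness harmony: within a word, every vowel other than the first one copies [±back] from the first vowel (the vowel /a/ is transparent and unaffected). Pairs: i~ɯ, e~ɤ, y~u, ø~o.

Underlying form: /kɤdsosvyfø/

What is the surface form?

[kɤdsosvufo]

/y/ harmonizes with /ɤ/ ([+back]) → [u]
/ø/ harmonizes with /ɤ/ ([+back]) → [o]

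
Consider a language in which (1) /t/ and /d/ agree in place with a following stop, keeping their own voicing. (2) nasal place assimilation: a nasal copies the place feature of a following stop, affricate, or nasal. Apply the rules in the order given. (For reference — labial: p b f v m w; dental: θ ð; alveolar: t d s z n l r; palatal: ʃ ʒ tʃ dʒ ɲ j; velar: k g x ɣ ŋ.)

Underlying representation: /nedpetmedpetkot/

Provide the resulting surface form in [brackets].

Rule 1: /d/ before /p/ (labial) → [b]
Rule 1: /d/ before /p/ (labial) → [b]
Rule 1: /t/ before /k/ (velar) → [k]
After rule 1: nebpetmebpekkot
Rule 2: no segment meets the rule's conditions; no change.

[nebpetmebpekkot]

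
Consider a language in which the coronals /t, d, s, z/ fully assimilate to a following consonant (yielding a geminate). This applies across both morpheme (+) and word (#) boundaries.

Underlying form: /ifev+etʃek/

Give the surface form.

no segment meets the rule's conditions; no change.

[ifev+etʃek]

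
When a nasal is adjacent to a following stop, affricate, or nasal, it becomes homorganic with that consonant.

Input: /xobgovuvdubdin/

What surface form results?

no segment meets the rule's conditions; no change.

[xobgovuvdubdin]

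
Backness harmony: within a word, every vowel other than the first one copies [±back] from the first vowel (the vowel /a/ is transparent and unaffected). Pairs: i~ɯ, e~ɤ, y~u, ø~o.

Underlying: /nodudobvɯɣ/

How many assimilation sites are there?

No segment meets the rule's conditions.

0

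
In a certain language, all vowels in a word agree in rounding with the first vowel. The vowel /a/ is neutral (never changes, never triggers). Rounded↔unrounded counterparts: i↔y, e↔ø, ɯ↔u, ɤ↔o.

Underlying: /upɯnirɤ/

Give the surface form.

[upunyro]

/ɯ/ harmonizes with /u/ ([+round]) → [u]
/i/ harmonizes with /u/ ([+round]) → [y]
/ɤ/ harmonizes with /u/ ([+round]) → [o]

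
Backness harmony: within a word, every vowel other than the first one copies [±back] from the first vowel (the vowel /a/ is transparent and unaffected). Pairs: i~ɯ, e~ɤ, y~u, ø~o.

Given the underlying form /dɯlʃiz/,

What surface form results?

[dɯlʃɯz]

/i/ harmonizes with /ɯ/ ([+back]) → [ɯ]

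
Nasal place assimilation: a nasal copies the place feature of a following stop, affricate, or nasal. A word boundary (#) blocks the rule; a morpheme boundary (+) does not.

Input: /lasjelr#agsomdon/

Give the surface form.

/m/ before /d/ (alveolar) → [n]

[lasjelr#agsondon]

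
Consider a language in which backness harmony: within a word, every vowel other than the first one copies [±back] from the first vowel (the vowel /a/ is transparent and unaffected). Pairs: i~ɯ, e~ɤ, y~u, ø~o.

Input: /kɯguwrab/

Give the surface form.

[kɯguwrab]

no segment meets the rule's conditions; no change.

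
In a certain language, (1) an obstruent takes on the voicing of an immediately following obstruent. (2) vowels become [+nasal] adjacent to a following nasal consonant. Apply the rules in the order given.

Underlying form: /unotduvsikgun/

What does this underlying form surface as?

Rule 1: /t/ before /d/ (voiced) → [d]
Rule 1: /v/ before /s/ (voiceless) → [f]
Rule 1: /k/ before /g/ (voiced) → [g]
After rule 1: unoddufsiggun
Rule 2: /u/ before nasal /n/ → [ũ]
Rule 2: /u/ before nasal /n/ → [ũ]

[ũnoddufsiggũn]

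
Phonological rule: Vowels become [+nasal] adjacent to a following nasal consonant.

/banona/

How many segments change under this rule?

2

/a/ before nasal /n/ → [ã]
/o/ before nasal /n/ → [õ]
2 segments change.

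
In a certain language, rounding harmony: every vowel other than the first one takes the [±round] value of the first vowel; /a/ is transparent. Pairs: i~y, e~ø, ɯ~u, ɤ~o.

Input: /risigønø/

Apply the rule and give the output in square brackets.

[risigene]

/ø/ harmonizes with /i/ ([-round]) → [e]
/ø/ harmonizes with /i/ ([-round]) → [e]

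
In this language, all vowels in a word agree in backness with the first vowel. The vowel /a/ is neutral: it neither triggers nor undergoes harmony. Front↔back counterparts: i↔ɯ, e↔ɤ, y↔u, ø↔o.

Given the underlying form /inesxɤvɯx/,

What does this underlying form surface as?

[inesxevix]

/ɤ/ harmonizes with /i/ ([-back]) → [e]
/ɯ/ harmonizes with /i/ ([-back]) → [i]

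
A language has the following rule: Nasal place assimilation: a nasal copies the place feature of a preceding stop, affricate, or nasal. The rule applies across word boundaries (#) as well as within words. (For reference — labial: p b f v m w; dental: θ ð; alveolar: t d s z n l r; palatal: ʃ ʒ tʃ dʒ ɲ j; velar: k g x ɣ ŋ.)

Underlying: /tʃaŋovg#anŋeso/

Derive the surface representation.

/ŋ/ after /n/ (alveolar) → [n]

[tʃaŋovg#anneso]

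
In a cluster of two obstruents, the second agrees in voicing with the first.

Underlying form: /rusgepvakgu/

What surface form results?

[ruskepfakku]

/g/ after /s/ (voiceless) → [k]
/v/ after /p/ (voiceless) → [f]
/g/ after /k/ (voiceless) → [k]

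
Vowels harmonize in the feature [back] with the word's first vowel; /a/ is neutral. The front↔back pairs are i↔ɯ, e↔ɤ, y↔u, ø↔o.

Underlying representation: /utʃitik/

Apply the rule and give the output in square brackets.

/i/ harmonizes with /u/ ([+back]) → [ɯ]
/i/ harmonizes with /u/ ([+back]) → [ɯ]

[utʃɯtɯk]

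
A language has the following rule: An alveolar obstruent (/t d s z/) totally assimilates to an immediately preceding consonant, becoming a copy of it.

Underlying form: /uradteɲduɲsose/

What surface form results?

/t/ after /d/ → [d] (total assimilation)
/d/ after /ɲ/ → [ɲ] (total assimilation)
/s/ after /ɲ/ → [ɲ] (total assimilation)

[uraddeɲɲuɲɲose]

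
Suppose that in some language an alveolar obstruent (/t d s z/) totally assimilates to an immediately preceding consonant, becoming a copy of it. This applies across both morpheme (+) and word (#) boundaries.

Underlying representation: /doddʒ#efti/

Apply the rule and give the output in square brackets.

/t/ after /f/ → [f] (total assimilation)

[doddʒ#effi]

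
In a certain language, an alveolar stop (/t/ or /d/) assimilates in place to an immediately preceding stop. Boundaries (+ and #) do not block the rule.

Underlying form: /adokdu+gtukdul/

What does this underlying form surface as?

/d/ after /k/ (velar) → [g]
/t/ after /g/ (velar) → [k]
/d/ after /k/ (velar) → [g]

[adokgu+gkukgul]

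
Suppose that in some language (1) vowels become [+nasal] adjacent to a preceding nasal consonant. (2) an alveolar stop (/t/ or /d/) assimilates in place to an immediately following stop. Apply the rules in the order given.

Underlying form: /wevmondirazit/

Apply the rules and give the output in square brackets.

Rule 1: /o/ after nasal /m/ → [õ]
After rule 1: wevmõndirazit
Rule 2: no segment meets the rule's conditions; no change.

[wevmõndirazit]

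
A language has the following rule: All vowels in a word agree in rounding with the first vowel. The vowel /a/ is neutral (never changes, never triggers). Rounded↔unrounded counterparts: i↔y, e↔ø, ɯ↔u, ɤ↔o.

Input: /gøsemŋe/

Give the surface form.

[gøsømŋø]

/e/ harmonizes with /ø/ ([+round]) → [ø]
/e/ harmonizes with /ø/ ([+round]) → [ø]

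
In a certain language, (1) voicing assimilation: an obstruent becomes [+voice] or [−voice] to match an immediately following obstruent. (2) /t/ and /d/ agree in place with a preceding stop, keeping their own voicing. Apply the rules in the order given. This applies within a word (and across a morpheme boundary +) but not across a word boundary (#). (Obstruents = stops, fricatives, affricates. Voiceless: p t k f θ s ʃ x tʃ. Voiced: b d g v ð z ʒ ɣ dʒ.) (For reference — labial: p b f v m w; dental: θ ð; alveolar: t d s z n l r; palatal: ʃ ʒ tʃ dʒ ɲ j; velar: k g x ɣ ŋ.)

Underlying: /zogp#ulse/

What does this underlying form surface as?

Rule 1: /g/ before /p/ (voiceless) → [k]
After rule 1: zokp#ulse
Rule 2: no segment meets the rule's conditions; no change.

[zokp#ulse]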